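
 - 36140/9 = -4016 + 4/9 = -4015.56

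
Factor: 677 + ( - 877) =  - 200 = - 2^3*5^2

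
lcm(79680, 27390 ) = 876480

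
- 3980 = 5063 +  - 9043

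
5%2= 1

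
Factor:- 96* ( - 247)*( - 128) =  - 2^12*3^1*13^1 * 19^1 = - 3035136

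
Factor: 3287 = 19^1*173^1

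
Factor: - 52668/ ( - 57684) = 21/23 = 3^1*7^1 * 23^ ( - 1)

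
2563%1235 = 93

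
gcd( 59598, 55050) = 6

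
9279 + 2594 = 11873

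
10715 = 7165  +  3550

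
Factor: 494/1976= 2^ (-2 ) = 1/4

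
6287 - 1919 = 4368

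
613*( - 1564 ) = -958732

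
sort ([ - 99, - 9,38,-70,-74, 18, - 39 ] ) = [ - 99,-74, - 70, - 39,-9, 18,38] 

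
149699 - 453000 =  -  303301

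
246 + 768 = 1014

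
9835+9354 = 19189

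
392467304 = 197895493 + 194571811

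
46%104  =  46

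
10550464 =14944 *706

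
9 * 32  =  288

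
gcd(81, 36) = 9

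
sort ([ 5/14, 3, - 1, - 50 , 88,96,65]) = [ - 50,- 1, 5/14,3,65,88,96] 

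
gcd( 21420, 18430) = 10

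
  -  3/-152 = 3/152  =  0.02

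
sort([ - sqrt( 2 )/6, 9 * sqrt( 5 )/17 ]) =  [ - sqrt( 2)/6, 9* sqrt (5) /17 ]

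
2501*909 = 2273409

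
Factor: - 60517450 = -2^1*5^2*7^2 * 17^1 *1453^1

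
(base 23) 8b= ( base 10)195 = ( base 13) 120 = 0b11000011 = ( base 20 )9F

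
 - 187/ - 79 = 187/79 = 2.37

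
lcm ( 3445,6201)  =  31005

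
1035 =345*3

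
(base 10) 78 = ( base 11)71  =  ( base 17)4a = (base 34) 2A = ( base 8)116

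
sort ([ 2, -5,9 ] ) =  [ - 5,2, 9 ] 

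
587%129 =71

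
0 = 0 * 4814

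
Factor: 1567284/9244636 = 391821/2311159 = 3^1*131^1 *997^1*2311159^( - 1) 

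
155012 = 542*286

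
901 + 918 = 1819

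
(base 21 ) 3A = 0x49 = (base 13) 58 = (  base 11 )67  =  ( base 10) 73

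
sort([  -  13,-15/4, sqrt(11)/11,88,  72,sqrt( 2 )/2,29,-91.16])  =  [ - 91.16 , - 13, - 15/4,sqrt(11)/11, sqrt(2)/2, 29,72,88 ]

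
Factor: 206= 2^1*103^1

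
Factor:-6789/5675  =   - 3^1 *5^( - 2)*31^1*73^1*227^( - 1 ) 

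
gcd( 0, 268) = 268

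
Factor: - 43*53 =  - 2279 = - 43^1*53^1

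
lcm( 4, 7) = 28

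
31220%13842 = 3536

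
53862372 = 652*82611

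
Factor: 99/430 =2^( -1) * 3^2  *  5^(  -  1 ) * 11^1*43^( - 1 )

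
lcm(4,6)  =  12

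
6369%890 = 139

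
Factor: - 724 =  - 2^2*181^1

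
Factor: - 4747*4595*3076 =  - 67095142340 = - 2^2*5^1*47^1*101^1 *769^1*919^1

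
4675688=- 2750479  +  7426167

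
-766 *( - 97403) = 74610698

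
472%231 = 10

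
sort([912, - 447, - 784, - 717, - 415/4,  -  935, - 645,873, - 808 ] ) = [ - 935, - 808  , - 784, - 717,-645 , - 447, - 415/4, 873 , 912 ]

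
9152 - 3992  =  5160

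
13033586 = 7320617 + 5712969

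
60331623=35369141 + 24962482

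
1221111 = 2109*579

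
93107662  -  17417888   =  75689774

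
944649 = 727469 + 217180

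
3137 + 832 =3969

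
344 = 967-623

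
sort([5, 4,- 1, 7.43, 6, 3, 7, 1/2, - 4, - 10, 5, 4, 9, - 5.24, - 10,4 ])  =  [ - 10,-10, - 5.24,-4, - 1,1/2,  3, 4,4,  4 , 5, 5, 6, 7, 7.43, 9]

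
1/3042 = 1/3042 = 0.00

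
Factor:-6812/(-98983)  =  2^2 * 13^1*31^( - 2)*103^( - 1 )* 131^1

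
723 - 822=-99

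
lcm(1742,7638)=99294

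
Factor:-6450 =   -  2^1 * 3^1*5^2*43^1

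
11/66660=1/6060 =0.00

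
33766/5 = 33766/5 = 6753.20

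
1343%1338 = 5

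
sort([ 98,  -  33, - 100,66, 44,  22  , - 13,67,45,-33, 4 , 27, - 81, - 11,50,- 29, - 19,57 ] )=[ - 100,-81, - 33, - 33, - 29, - 19,-13, -11,4 , 22,27,44,45,  50,57,66,67,98 ] 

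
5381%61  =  13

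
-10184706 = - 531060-9653646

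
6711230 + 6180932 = 12892162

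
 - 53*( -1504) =79712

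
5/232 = 5/232 = 0.02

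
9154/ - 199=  - 46/1 = - 46.00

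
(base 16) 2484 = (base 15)2B83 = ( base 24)G5C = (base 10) 9348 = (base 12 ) 54b0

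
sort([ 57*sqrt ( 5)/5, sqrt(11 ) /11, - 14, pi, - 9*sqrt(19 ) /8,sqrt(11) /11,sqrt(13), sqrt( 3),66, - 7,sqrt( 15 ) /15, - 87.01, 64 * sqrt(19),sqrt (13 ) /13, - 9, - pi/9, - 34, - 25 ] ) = [ - 87.01, - 34, - 25, - 14, - 9, - 7, - 9*sqrt( 19 ) /8, - pi/9, sqrt( 15)/15 , sqrt(13)/13, sqrt(11 ) /11, sqrt(11 ) /11, sqrt(  3), pi,sqrt(13 ), 57*sqrt(5 ) /5, 66, 64*sqrt( 19 )]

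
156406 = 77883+78523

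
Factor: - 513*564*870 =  - 2^3 * 3^5*5^1*19^1*29^1*47^1 = - 251718840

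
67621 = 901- - 66720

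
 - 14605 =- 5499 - 9106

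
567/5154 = 189/1718= 0.11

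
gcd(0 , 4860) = 4860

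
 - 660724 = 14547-675271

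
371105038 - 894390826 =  - 523285788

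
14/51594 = 7/25797 = 0.00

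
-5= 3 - 8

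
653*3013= 1967489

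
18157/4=4539 + 1/4 = 4539.25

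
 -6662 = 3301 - 9963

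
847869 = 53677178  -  52829309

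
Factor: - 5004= - 2^2 * 3^2 * 139^1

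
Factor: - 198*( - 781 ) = 154638  =  2^1*3^2*11^2*71^1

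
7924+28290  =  36214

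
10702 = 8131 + 2571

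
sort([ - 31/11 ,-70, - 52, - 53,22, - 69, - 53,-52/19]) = [ - 70, - 69, - 53 ,  -  53, - 52,  -  31/11, - 52/19, 22]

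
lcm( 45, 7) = 315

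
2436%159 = 51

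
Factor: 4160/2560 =13/8 = 2^(  -  3) * 13^1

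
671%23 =4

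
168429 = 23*7323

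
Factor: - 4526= - 2^1*31^1*73^1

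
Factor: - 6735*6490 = -2^1*3^1*5^2*11^1*59^1*449^1 =- 43710150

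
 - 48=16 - 64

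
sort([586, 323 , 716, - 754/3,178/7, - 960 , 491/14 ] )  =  [ - 960, - 754/3 , 178/7, 491/14, 323, 586,716] 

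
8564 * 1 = 8564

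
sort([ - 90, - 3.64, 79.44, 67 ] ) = [ - 90, - 3.64, 67,79.44 ]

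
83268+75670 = 158938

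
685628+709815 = 1395443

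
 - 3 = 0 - 3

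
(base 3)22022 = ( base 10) 224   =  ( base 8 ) 340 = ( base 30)7e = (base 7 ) 440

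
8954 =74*121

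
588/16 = 36 + 3/4 = 36.75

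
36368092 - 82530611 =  - 46162519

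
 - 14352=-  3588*4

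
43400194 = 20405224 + 22994970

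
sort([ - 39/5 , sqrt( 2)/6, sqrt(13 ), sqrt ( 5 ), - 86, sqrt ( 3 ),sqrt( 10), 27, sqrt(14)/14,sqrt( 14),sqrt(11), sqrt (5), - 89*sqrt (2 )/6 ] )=[ - 86,-89*sqrt( 2)/6, - 39/5,  sqrt(2)/6,  sqrt( 14 ) /14, sqrt( 3), sqrt ( 5 ), sqrt( 5),sqrt( 10 ), sqrt( 11 ),  sqrt( 13 ),sqrt( 14 ), 27 ] 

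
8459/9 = 8459/9=939.89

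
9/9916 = 9/9916 = 0.00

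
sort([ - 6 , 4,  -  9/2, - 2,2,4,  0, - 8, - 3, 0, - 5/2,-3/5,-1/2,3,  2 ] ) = [ - 8,-6 , - 9/2, - 3, - 5/2, - 2, - 3/5, - 1/2,0,0 , 2,2, 3, 4,4]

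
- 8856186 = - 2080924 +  - 6775262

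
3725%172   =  113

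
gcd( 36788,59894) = 2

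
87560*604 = 52886240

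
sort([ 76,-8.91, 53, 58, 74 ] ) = [ - 8.91,  53, 58,  74, 76 ] 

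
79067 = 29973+49094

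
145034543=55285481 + 89749062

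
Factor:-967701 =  - 3^1 * 7^2*29^1*227^1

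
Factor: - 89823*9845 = - 884307435  =  - 3^1*5^1*11^1* 79^1*179^1*379^1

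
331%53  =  13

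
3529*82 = 289378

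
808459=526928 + 281531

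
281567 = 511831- 230264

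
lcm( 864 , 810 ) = 12960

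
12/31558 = 6/15779=0.00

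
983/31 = 31 + 22/31 = 31.71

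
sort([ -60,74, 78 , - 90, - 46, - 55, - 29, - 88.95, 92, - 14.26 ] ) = [ - 90, - 88.95, - 60, - 55, - 46 , - 29, - 14.26, 74, 78,92] 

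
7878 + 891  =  8769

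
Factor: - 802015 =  - 5^1*160403^1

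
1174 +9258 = 10432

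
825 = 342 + 483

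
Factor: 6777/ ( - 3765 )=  - 9/5 = -3^2* 5^( - 1 ) 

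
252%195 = 57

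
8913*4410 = 39306330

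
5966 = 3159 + 2807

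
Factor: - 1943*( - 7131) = 3^1 * 29^1*67^1*2377^1   =  13855533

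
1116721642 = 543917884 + 572803758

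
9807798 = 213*46046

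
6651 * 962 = 6398262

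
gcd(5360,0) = 5360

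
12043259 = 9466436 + 2576823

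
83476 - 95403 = -11927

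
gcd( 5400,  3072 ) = 24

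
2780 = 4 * 695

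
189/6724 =189/6724 = 0.03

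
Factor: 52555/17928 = 2^( - 3)*3^(- 3) * 5^1*23^1*83^(-1)*457^1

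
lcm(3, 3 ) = 3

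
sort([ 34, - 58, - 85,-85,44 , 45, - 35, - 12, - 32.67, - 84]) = [ - 85,-85, - 84, - 58, - 35,-32.67, - 12, 34, 44,45]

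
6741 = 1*6741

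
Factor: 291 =3^1*97^1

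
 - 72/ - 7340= 18/1835 = 0.01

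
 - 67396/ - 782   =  33698/391=86.18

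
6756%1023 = 618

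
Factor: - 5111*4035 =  - 20622885 = - 3^1*5^1*19^1* 269^2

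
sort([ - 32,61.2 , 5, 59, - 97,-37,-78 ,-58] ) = [ - 97, - 78,-58 ,  -  37, - 32 , 5, 59,61.2 ]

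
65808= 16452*4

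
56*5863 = 328328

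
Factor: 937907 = 17^1*55171^1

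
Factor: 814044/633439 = 2^2*3^1 * 7^1*11^1*719^(-1 )= 924/719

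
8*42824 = 342592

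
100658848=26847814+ 73811034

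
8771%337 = 9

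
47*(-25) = - 1175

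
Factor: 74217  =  3^1 * 11^1*13^1 * 173^1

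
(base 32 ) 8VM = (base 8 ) 21766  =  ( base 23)H96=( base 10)9206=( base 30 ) A6Q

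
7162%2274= 340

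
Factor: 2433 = 3^1 * 811^1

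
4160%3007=1153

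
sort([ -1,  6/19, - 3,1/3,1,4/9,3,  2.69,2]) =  [ - 3 , - 1  ,  6/19, 1/3, 4/9, 1,2, 2.69,3]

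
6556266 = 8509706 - 1953440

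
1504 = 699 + 805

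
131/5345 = 131/5345 = 0.02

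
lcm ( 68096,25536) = 204288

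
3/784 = 3/784 = 0.00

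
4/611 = 4/611 = 0.01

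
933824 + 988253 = 1922077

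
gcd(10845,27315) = 45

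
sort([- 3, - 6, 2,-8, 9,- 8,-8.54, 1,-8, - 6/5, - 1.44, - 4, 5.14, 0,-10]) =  [ - 10,-8.54,-8, - 8, - 8, - 6, - 4,-3,-1.44, - 6/5, 0, 1,2,5.14,9] 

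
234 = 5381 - 5147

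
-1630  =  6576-8206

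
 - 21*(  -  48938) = 1027698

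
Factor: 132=2^2 * 3^1*11^1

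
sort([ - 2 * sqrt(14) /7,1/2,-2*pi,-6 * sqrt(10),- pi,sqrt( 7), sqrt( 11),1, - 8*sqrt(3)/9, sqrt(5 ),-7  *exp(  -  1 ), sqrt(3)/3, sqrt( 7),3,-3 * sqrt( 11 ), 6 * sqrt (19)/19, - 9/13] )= [ - 6*sqrt(10),- 3 * sqrt(11),-2*pi,-pi ,-7*exp ( - 1 ),-8*sqrt( 3)/9,  -  2 * sqrt(14)/7, - 9/13, 1/2,sqrt( 3)/3, 1, 6*sqrt (19 ) /19, sqrt(5), sqrt( 7 ), sqrt(7),3, sqrt(11) ] 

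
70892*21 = 1488732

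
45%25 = 20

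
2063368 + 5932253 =7995621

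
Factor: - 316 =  - 2^2*79^1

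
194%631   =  194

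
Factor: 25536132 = 2^2*3^2*709337^1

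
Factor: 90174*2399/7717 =216327426/7717  =  2^1*3^1*7^1*19^1 *113^1*2399^1 * 7717^( - 1)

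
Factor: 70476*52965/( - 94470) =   -  2^1*3^2*7^1*11^1*47^( - 1) * 67^( - 1)*107^1*839^1 = - 124425378/3149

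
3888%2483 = 1405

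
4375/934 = 4375/934 = 4.68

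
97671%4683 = 4011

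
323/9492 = 323/9492 = 0.03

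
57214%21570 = 14074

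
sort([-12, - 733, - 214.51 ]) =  [ -733, - 214.51 ,- 12 ] 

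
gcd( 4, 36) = 4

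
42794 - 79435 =  -  36641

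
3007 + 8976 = 11983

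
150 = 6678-6528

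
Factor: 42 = 2^1*3^1*7^1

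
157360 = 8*19670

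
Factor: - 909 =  - 3^2*101^1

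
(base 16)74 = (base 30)3Q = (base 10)116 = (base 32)3K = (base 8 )164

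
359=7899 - 7540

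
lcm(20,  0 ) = 0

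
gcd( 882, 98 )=98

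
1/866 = 1/866 = 0.00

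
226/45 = 5 +1/45=5.02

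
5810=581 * 10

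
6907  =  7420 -513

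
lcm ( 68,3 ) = 204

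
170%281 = 170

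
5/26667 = 5/26667 = 0.00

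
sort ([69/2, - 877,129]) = [ - 877,69/2,129]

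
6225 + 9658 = 15883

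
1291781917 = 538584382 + 753197535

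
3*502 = 1506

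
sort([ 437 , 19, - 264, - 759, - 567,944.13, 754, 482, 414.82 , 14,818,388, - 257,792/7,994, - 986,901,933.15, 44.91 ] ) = [ -986 ,-759,- 567, - 264, - 257 , 14,19,  44.91,792/7,388, 414.82,437, 482, 754 , 818,901, 933.15,944.13, 994 ] 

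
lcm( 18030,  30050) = 90150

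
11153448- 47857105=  - 36703657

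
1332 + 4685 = 6017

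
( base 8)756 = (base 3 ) 200022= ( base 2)111101110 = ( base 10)494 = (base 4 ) 13232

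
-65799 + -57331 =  - 123130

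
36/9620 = 9/2405 = 0.00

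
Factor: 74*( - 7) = -518= - 2^1*7^1*37^1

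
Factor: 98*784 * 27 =2^5 * 3^3*7^4 =2074464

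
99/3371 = 99/3371 = 0.03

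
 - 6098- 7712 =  - 13810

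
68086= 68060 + 26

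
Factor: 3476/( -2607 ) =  - 4/3 = - 2^2*3^ (-1) 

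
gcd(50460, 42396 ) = 12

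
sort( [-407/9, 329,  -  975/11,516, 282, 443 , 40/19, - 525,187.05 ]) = [-525, - 975/11,  -  407/9, 40/19,  187.05, 282, 329,443 , 516]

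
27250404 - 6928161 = 20322243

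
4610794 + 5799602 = 10410396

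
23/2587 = 23/2587 = 0.01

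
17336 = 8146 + 9190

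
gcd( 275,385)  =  55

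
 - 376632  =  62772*( - 6)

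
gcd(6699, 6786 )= 87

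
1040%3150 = 1040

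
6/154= 3/77  =  0.04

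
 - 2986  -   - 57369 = 54383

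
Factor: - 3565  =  - 5^1*23^1 *31^1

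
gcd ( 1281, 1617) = 21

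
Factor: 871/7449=3^ ( - 1 )*67^1*191^(-1)  =  67/573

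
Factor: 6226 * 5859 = 2^1 * 3^3*7^1 * 11^1*31^1  *283^1 = 36478134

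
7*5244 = 36708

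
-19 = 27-46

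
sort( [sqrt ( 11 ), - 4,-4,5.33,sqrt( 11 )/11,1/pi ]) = [- 4, - 4, sqrt( 11)/11,1/pi,sqrt(11),5.33 ] 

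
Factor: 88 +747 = 5^1* 167^1= 835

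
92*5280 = 485760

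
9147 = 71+9076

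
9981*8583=85666923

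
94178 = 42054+52124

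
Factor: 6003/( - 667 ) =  - 9 = - 3^2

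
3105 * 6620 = 20555100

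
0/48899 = 0 =0.00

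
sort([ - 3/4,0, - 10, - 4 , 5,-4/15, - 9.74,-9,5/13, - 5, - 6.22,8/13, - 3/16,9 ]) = [ - 10, - 9.74, - 9, - 6.22, - 5, - 4,  -  3/4, - 4/15, - 3/16,0,  5/13, 8/13,5, 9]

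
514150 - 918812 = - 404662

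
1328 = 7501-6173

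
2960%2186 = 774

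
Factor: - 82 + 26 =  - 2^3*7^1= - 56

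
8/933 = 8/933  =  0.01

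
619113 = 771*803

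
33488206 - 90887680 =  - 57399474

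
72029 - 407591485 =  - 407519456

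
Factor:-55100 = -2^2 * 5^2 * 19^1*29^1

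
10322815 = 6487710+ 3835105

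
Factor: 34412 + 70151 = 31^1*3373^1 = 104563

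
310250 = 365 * 850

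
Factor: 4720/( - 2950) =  - 2^3*5^( - 1 )  =  - 8/5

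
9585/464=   9585/464= 20.66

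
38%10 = 8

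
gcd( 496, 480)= 16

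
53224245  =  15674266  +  37549979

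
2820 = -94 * ( - 30) 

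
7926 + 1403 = 9329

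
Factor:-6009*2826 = - 2^1*3^3 * 157^1*2003^1=- 16981434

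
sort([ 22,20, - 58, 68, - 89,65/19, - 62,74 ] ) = [ - 89, - 62, - 58,65/19,20,22,68, 74 ] 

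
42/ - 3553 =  - 42/3553 = - 0.01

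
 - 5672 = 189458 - 195130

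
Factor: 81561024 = 2^6*3^2*37^1  *43^1*89^1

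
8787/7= 1255 + 2/7= 1255.29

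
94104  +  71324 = 165428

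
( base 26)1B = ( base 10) 37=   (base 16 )25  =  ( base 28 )19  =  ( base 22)1f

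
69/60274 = 69/60274 = 0.00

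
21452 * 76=1630352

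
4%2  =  0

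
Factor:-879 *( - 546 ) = 2^1*3^2 * 7^1*13^1*293^1=479934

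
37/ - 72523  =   - 1 + 72486/72523=-0.00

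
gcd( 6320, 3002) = 158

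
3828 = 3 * 1276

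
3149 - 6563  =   - 3414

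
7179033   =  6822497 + 356536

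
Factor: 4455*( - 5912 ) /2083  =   - 26337960/2083 = - 2^3*3^4*5^1 *11^1*739^1*2083^( - 1)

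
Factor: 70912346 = 2^1*73^1 * 485701^1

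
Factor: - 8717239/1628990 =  - 2^(-1)*5^(-1)*11^(-1) *59^( - 1)*251^(-1)*8717239^1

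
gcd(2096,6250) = 2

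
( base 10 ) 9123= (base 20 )12G3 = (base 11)6944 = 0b10001110100011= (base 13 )41ca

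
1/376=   1/376 = 0.00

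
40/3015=8/603=0.01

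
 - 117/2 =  - 117/2 = - 58.50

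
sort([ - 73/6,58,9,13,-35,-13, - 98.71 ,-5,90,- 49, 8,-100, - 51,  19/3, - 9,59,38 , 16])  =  [ - 100, - 98.71,  -  51 , - 49, - 35, - 13, - 73/6, - 9, - 5 , 19/3,  8, 9,13,16,  38,  58,59,90] 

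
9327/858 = 10 + 249/286 = 10.87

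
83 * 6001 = 498083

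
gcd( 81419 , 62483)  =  1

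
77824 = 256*304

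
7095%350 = 95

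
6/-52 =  - 1 + 23/26 = - 0.12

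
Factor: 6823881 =3^2*59^1 * 71^1 * 181^1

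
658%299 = 60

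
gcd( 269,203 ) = 1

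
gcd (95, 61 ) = 1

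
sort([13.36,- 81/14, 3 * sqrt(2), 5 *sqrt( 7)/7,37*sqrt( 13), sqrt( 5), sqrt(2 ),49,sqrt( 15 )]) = [ - 81/14, sqrt( 2), 5*sqrt( 7 )/7,sqrt(5 ) , sqrt(15), 3*sqrt( 2 ), 13.36, 49,  37*sqrt(13 )] 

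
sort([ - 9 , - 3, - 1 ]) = [-9, - 3,  -  1 ] 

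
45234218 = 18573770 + 26660448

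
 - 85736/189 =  - 12248/27  =  - 453.63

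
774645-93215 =681430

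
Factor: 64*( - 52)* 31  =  -103168 = - 2^8 *13^1*31^1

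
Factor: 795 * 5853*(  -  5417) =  - 3^2*5^1 * 53^1*1951^1* 5417^1 = -  25206032295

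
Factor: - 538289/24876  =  - 2^( - 2 )*3^( - 2 )*19^1  *41^1=-  779/36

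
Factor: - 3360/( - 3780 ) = 8/9 = 2^3 * 3^( - 2 )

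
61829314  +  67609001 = 129438315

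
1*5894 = 5894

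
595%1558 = 595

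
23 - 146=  - 123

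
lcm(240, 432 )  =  2160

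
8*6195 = 49560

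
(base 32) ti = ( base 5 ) 12241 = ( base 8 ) 1662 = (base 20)276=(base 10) 946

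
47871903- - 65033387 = 112905290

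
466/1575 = 466/1575 =0.30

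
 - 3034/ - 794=3  +  326/397 = 3.82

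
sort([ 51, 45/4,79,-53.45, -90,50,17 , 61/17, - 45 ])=[ - 90,-53.45, - 45,61/17 , 45/4, 17, 50,51,  79] 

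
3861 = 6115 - 2254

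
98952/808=12369/101 = 122.47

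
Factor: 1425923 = 43^1*33161^1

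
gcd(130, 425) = 5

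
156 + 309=465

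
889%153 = 124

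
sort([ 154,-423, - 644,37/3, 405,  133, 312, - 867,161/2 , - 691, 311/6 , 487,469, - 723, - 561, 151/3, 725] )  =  [ - 867, - 723, - 691, -644, - 561 , - 423, 37/3,151/3, 311/6, 161/2 , 133 , 154,312, 405,469,487,725] 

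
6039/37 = 6039/37 =163.22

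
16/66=8/33 = 0.24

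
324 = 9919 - 9595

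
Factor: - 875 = -5^3*7^1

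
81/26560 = 81/26560 = 0.00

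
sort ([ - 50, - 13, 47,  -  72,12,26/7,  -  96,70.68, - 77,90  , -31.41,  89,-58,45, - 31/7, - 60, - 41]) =[ - 96, -77, - 72, - 60, - 58 , - 50, - 41, - 31.41, - 13, - 31/7,26/7, 12,45, 47,70.68,  89,90]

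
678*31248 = 21186144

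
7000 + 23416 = 30416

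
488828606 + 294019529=782848135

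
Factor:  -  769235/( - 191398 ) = 2^( - 1 ) * 5^1*23^1*83^( - 1 )*1153^(- 1)*6689^1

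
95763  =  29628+66135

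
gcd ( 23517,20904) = 2613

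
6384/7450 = 3192/3725 =0.86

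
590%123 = 98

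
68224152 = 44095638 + 24128514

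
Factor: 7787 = 13^1*599^1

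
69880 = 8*8735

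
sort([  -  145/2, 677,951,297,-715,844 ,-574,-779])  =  [  -  779, - 715 ,  -  574, - 145/2,297, 677, 844, 951]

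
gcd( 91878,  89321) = 1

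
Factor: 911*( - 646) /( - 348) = 2^(- 1 )*3^( - 1)*17^1*19^1*29^ (  -  1)*911^1 = 294253/174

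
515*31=15965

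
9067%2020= 987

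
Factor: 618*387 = 2^1*3^3*43^1*103^1 = 239166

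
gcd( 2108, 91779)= 1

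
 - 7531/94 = - 7531/94 = -80.12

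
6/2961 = 2/987 = 0.00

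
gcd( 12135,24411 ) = 3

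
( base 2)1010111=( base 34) 2j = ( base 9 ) 106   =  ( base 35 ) 2H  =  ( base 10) 87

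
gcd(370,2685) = 5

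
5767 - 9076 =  - 3309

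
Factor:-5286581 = -41^1*128941^1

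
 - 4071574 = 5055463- 9127037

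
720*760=547200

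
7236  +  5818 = 13054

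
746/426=373/213 = 1.75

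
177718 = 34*5227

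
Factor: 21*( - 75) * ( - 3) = 3^3*5^2*7^1=4725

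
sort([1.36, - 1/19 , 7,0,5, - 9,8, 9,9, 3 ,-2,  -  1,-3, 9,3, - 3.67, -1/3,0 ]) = [ - 9, - 3.67,-3,-2 , - 1,-1/3,  -  1/19, 0,0 , 1.36,3,3, 5,7, 8, 9, 9 , 9 ]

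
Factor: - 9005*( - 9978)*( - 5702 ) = -2^2* 3^1*5^1 * 1663^1*1801^1*2851^1 = - 512335476780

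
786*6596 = 5184456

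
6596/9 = 732 + 8/9 = 732.89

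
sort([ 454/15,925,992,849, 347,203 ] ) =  [454/15,203,347, 849,925,  992]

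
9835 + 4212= 14047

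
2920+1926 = 4846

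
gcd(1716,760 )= 4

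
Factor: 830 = 2^1  *  5^1*83^1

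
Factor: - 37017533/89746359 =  - 3^ ( - 1)*7^1*47^( - 1)  *  636499^( - 1 ) *5288219^1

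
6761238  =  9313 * 726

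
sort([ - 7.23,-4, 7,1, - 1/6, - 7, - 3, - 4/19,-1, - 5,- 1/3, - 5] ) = [-7.23,  -  7, - 5,-5, - 4, -3, - 1, - 1/3, - 4/19, - 1/6, 1, 7]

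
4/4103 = 4/4103 = 0.00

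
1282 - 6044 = -4762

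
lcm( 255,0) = 0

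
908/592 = 1 + 79/148 = 1.53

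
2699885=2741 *985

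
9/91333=9/91333 =0.00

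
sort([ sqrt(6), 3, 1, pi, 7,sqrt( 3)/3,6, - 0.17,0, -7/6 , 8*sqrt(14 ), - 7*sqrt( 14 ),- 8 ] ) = [-7*sqrt( 14), - 8, -7/6, - 0.17, 0 , sqrt(3 ) /3,1, sqrt(6),3 , pi,6,7,8*sqrt(14) ] 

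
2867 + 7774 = 10641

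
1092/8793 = 364/2931 = 0.12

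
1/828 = 1/828 =0.00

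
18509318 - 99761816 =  - 81252498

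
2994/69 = 998/23 = 43.39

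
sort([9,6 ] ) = [6,9]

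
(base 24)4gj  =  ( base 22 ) 5d1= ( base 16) A93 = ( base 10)2707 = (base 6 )20311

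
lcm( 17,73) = 1241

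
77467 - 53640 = 23827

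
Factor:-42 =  - 2^1*3^1*7^1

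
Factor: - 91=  - 7^1*13^1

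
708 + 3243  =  3951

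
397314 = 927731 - 530417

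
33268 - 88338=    - 55070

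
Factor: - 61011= - 3^2*6779^1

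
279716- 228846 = 50870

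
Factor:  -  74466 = - 2^1* 3^3*7^1*197^1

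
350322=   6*58387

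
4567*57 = 260319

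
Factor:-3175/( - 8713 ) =5^2 * 127^1 * 8713^( - 1)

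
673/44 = 15+13/44 = 15.30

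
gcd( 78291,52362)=9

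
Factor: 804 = 2^2*3^1*67^1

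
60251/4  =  60251/4 = 15062.75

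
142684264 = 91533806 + 51150458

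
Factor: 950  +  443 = 1393  =  7^1*199^1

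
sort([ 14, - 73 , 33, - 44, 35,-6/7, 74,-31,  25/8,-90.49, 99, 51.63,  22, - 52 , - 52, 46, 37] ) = [ - 90.49 , - 73, - 52,  -  52, - 44 , - 31, - 6/7, 25/8,14, 22, 33, 35,37, 46, 51.63,74 , 99 ] 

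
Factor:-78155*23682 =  - 2^1*3^1*5^1*7^2*11^1*29^1 *3947^1  =  - 1850866710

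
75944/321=75944/321= 236.59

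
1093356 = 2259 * 484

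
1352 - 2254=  - 902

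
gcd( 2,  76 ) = 2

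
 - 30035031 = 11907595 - 41942626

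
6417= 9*713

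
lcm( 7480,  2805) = 22440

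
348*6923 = 2409204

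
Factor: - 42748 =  - 2^2*10687^1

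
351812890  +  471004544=822817434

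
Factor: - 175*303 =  - 3^1*5^2*7^1*101^1 = - 53025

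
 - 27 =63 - 90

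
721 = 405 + 316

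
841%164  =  21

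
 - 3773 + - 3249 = -7022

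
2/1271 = 2/1271 = 0.00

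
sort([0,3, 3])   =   [0 , 3 , 3 ]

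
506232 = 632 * 801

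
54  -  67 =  - 13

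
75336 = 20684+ 54652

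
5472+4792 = 10264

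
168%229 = 168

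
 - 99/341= - 1 + 22/31 = - 0.29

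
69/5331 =23/1777= 0.01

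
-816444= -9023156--8206712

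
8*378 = 3024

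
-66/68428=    - 1 + 34181/34214 = -0.00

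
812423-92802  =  719621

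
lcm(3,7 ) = 21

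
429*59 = 25311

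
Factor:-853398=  - 2^1*3^2 * 7^1*13^1*521^1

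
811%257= 40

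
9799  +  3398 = 13197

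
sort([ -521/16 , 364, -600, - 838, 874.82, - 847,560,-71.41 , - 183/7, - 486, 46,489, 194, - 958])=[ - 958,  -  847, -838, - 600, - 486 , - 71.41, - 521/16, - 183/7,46,194,364, 489,560,874.82]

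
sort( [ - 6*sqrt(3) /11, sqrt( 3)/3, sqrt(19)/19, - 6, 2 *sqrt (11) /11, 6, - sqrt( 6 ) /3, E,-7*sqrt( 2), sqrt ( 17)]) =[ - 7*sqrt(2), - 6, - 6 * sqrt (3)/11,  -  sqrt(6)/3, sqrt(19 ) /19,sqrt(3)/3 , 2*sqrt(11)/11, E, sqrt(17), 6 ] 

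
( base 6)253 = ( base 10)105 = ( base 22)4h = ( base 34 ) 33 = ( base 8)151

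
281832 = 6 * 46972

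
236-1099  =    -  863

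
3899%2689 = 1210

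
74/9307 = 74/9307 = 0.01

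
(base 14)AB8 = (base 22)48a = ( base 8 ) 4112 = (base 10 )2122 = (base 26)33G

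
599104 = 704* 851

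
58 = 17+41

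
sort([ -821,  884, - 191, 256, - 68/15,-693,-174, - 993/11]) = [ - 821, - 693, - 191,- 174, - 993/11, - 68/15, 256, 884 ] 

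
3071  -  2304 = 767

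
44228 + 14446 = 58674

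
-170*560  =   - 95200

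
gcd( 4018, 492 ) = 82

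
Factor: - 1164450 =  - 2^1*3^1*5^2*7^1*1109^1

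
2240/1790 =1 + 45/179 = 1.25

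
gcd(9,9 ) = 9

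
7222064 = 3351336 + 3870728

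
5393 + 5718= 11111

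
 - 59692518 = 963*(-61986)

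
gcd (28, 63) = 7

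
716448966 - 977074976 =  - 260626010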